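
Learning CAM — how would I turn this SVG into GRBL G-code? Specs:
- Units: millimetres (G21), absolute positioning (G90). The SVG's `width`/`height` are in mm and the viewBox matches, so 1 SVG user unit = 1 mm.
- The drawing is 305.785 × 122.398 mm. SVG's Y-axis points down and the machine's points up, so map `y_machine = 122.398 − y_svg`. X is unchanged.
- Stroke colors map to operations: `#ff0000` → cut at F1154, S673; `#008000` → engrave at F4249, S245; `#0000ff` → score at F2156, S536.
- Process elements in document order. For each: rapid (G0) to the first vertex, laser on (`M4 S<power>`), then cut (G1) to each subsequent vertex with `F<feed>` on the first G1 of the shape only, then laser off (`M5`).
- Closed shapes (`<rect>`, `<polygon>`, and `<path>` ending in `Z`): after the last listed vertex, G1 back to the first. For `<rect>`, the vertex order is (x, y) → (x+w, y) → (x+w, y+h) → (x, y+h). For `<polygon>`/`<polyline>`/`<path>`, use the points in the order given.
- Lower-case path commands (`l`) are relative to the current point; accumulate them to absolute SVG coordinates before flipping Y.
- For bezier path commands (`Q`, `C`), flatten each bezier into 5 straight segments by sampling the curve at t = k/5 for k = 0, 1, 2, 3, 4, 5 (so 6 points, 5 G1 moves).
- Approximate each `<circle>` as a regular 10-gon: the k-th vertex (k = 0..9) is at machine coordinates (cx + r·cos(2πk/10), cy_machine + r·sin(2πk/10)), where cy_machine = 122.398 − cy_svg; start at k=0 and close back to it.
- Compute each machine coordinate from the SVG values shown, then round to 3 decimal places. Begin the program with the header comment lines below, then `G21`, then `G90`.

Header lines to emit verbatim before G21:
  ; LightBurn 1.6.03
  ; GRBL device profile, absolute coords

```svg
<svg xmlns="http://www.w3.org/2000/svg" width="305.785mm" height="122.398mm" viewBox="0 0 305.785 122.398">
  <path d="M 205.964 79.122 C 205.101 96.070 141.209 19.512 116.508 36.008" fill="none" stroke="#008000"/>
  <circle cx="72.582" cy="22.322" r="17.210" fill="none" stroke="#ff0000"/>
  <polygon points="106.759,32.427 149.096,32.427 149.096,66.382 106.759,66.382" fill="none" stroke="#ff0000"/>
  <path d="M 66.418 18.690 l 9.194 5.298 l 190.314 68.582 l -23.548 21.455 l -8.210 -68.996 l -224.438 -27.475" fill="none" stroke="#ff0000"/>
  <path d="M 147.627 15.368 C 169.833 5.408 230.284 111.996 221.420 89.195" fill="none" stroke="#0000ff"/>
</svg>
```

1 u = 1 mm; y_m = 122.398 − y.

[1] `<path>` cubic bezier, #008000→engrave S245 F4249: (205.964,43.276) → (198.700,42.835) → (181.217,55.881) → (158.419,73.459) → (135.214,86.614) → (116.508,86.390)

[2] `<circle>` circle, #ff0000→cut S673 F1154: (89.792,100.076) → (86.505,110.192) → (77.900,116.444) → (67.264,116.444) → (58.659,110.192) → (55.372,100.076) → (58.659,89.960) → (67.264,83.708) → (77.900,83.708) → (86.505,89.960) → (89.792,100.076) (closed)

[3] `<polygon>` rectangle, #ff0000→cut S673 F1154: (106.759,89.971) → (149.096,89.971) → (149.096,56.016) → (106.759,56.016) → (106.759,89.971) (closed)

[4] `<path>` open polyline, #ff0000→cut S673 F1154: (66.418,103.708) → (75.612,98.410) → (265.926,29.828) → (242.378,8.373) → (234.168,77.369) → (9.730,104.844)

[5] `<path>` cubic bezier, #0000ff→score S536 F2156: (147.627,107.030) → (164.680,100.988) → (185.748,78.779) → (205.669,52.209) → (219.281,33.082) → (221.420,33.203)

; LightBurn 1.6.03
; GRBL device profile, absolute coords
G21
G90
G0 X205.964 Y43.276
M4 S245
G1 X198.700 Y42.835 F4249
G1 X181.217 Y55.881
G1 X158.419 Y73.459
G1 X135.214 Y86.614
G1 X116.508 Y86.390
M5
G0 X89.792 Y100.076
M4 S673
G1 X86.505 Y110.192 F1154
G1 X77.900 Y116.444
G1 X67.264 Y116.444
G1 X58.659 Y110.192
G1 X55.372 Y100.076
G1 X58.659 Y89.960
G1 X67.264 Y83.708
G1 X77.900 Y83.708
G1 X86.505 Y89.960
G1 X89.792 Y100.076
M5
G0 X106.759 Y89.971
M4 S673
G1 X149.096 Y89.971 F1154
G1 X149.096 Y56.016
G1 X106.759 Y56.016
G1 X106.759 Y89.971
M5
G0 X66.418 Y103.708
M4 S673
G1 X75.612 Y98.410 F1154
G1 X265.926 Y29.828
G1 X242.378 Y8.373
G1 X234.168 Y77.369
G1 X9.730 Y104.844
M5
G0 X147.627 Y107.030
M4 S536
G1 X164.680 Y100.988 F2156
G1 X185.748 Y78.779
G1 X205.669 Y52.209
G1 X219.281 Y33.082
G1 X221.420 Y33.203
M5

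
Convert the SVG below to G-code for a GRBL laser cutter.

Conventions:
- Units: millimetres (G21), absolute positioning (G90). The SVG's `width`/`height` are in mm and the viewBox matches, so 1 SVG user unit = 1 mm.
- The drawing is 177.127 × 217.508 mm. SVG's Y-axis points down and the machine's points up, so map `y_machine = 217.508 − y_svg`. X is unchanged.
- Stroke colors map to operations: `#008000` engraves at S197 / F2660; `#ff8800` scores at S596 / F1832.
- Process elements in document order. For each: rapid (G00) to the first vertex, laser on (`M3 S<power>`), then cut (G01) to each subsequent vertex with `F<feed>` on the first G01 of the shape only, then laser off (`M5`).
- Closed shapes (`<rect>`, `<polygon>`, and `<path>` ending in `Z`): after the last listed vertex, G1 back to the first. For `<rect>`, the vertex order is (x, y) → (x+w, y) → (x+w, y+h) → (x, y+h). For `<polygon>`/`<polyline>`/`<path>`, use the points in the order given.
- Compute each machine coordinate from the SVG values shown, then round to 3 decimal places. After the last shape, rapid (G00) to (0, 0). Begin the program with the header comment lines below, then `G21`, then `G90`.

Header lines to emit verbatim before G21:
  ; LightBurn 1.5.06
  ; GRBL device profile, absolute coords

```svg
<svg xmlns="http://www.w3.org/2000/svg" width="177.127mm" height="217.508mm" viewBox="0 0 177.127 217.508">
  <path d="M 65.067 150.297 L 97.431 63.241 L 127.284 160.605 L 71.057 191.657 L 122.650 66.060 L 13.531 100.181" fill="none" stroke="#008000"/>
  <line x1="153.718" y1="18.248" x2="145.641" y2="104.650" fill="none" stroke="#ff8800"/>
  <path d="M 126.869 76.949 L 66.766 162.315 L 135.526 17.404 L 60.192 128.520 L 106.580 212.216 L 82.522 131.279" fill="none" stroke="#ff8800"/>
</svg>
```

; LightBurn 1.5.06
; GRBL device profile, absolute coords
G21
G90
G00 X65.067 Y67.211
M3 S197
G01 X97.431 Y154.267 F2660
G01 X127.284 Y56.903
G01 X71.057 Y25.851
G01 X122.650 Y151.448
G01 X13.531 Y117.327
M5
G00 X153.718 Y199.260
M3 S596
G01 X145.641 Y112.858 F1832
M5
G00 X126.869 Y140.559
M3 S596
G01 X66.766 Y55.193 F1832
G01 X135.526 Y200.104
G01 X60.192 Y88.988
G01 X106.580 Y5.292
G01 X82.522 Y86.229
M5
G00 X0.000 Y0.000

1 u = 1 mm; y_m = 217.508 − y.

[1] `<path>` open polyline, #008000→engrave S197 F2660: (65.067,67.211) → (97.431,154.267) → (127.284,56.903) → (71.057,25.851) → (122.650,151.448) → (13.531,117.327)

[2] `<line>` line segment, #ff8800→score S596 F1832: (153.718,199.260) → (145.641,112.858)

[3] `<path>` open polyline, #ff8800→score S596 F1832: (126.869,140.559) → (66.766,55.193) → (135.526,200.104) → (60.192,88.988) → (106.580,5.292) → (82.522,86.229)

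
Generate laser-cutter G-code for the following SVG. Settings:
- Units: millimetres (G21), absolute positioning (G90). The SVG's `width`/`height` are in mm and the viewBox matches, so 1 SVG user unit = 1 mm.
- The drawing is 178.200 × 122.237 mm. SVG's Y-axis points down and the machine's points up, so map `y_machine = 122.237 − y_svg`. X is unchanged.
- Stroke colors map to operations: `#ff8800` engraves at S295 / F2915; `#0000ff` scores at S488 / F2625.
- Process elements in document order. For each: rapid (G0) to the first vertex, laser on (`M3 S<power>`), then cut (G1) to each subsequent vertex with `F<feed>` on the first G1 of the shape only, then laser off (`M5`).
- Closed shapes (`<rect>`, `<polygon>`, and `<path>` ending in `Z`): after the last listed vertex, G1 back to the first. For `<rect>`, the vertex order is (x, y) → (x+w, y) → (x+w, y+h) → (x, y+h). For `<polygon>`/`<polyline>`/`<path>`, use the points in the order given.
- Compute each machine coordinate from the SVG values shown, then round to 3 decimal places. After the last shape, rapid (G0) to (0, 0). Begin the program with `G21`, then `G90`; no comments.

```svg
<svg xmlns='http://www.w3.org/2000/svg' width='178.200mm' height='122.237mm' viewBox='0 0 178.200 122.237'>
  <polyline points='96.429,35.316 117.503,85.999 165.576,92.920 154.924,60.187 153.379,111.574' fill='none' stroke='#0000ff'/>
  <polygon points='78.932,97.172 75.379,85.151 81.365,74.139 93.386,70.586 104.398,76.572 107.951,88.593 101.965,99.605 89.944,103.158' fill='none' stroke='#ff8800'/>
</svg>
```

viewBox `0 0 178.200 122.237` with mm width/height → 1 unit = 1 mm. Flip: y_m = 122.237 − y_svg.

**Shape 1** — `<polyline>` open polyline, stroke `#0000ff` → score (S488, F2625). Machine vertices: (96.429,86.921) → (117.503,36.238) → (165.576,29.317) → (154.924,62.050) → (153.379,10.663). Open path.

**Shape 2** — `<polygon>` regular polygon, stroke `#ff8800` → engrave (S295, F2915). Machine vertices: (78.932,25.065) → (75.379,37.086) → (81.365,48.098) → (93.386,51.651) → (104.398,45.665) → (107.951,33.644) → (101.965,22.632) → (89.944,19.079) → (78.932,25.065). Closed: final G1 returns to the first vertex.

G21
G90
G0 X96.429 Y86.921
M3 S488
G1 X117.503 Y36.238 F2625
G1 X165.576 Y29.317
G1 X154.924 Y62.050
G1 X153.379 Y10.663
M5
G0 X78.932 Y25.065
M3 S295
G1 X75.379 Y37.086 F2915
G1 X81.365 Y48.098
G1 X93.386 Y51.651
G1 X104.398 Y45.665
G1 X107.951 Y33.644
G1 X101.965 Y22.632
G1 X89.944 Y19.079
G1 X78.932 Y25.065
M5
G0 X0.000 Y0.000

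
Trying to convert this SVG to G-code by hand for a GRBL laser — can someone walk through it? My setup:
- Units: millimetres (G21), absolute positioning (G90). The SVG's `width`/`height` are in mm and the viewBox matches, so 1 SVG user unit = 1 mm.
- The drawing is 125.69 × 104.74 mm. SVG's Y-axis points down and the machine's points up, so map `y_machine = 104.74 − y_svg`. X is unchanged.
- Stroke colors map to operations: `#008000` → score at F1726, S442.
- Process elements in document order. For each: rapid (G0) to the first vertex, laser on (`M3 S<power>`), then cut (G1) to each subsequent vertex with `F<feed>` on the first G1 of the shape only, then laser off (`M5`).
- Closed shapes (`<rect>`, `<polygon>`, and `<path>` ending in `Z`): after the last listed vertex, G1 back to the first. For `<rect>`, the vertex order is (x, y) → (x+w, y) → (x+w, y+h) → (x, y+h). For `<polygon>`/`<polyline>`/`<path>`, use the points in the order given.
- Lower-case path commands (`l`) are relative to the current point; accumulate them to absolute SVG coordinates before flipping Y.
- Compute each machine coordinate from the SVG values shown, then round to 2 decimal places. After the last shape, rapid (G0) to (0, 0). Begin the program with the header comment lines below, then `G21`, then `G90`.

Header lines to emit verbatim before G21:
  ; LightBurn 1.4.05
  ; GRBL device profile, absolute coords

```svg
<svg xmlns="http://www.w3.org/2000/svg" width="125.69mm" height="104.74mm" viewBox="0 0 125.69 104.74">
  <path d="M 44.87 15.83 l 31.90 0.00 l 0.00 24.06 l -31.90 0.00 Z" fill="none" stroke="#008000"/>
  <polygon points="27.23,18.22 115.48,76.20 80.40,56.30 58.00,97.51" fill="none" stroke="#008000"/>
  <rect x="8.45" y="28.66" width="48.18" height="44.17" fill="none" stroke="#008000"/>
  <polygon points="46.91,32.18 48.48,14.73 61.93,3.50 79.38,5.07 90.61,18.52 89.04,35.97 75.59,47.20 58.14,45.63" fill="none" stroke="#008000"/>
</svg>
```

; LightBurn 1.4.05
; GRBL device profile, absolute coords
G21
G90
G0 X44.87 Y88.91
M3 S442
G1 X76.77 Y88.91 F1726
G1 X76.77 Y64.85
G1 X44.87 Y64.85
G1 X44.87 Y88.91
M5
G0 X27.23 Y86.52
M3 S442
G1 X115.48 Y28.54 F1726
G1 X80.40 Y48.44
G1 X58.00 Y7.23
G1 X27.23 Y86.52
M5
G0 X8.45 Y76.08
M3 S442
G1 X56.63 Y76.08 F1726
G1 X56.63 Y31.91
G1 X8.45 Y31.91
G1 X8.45 Y76.08
M5
G0 X46.91 Y72.56
M3 S442
G1 X48.48 Y90.01 F1726
G1 X61.93 Y101.24
G1 X79.38 Y99.67
G1 X90.61 Y86.22
G1 X89.04 Y68.77
G1 X75.59 Y57.54
G1 X58.14 Y59.11
G1 X46.91 Y72.56
M5
G0 X0.00 Y0.00

viewBox `0 0 125.69 104.74` with mm width/height → 1 unit = 1 mm. Flip: y_m = 104.74 − y_svg.

**Shape 1** — `<path>` rectangle, stroke `#008000` → score (S442, F1726). Machine vertices: (44.87,88.91) → (76.77,88.91) → (76.77,64.85) → (44.87,64.85) → (44.87,88.91). Closed: final G1 returns to the first vertex.

**Shape 2** — `<polygon>` closed polygon, stroke `#008000` → score (S442, F1726). Machine vertices: (27.23,86.52) → (115.48,28.54) → (80.40,48.44) → (58.00,7.23) → (27.23,86.52). Closed: final G1 returns to the first vertex.

**Shape 3** — `<rect>` rectangle, stroke `#008000` → score (S442, F1726). Machine vertices: (8.45,76.08) → (56.63,76.08) → (56.63,31.91) → (8.45,31.91) → (8.45,76.08). Closed: final G1 returns to the first vertex.

**Shape 4** — `<polygon>` regular polygon, stroke `#008000` → score (S442, F1726). Machine vertices: (46.91,72.56) → (48.48,90.01) → (61.93,101.24) → (79.38,99.67) → (90.61,86.22) → (89.04,68.77) → (75.59,57.54) → (58.14,59.11) → (46.91,72.56). Closed: final G1 returns to the first vertex.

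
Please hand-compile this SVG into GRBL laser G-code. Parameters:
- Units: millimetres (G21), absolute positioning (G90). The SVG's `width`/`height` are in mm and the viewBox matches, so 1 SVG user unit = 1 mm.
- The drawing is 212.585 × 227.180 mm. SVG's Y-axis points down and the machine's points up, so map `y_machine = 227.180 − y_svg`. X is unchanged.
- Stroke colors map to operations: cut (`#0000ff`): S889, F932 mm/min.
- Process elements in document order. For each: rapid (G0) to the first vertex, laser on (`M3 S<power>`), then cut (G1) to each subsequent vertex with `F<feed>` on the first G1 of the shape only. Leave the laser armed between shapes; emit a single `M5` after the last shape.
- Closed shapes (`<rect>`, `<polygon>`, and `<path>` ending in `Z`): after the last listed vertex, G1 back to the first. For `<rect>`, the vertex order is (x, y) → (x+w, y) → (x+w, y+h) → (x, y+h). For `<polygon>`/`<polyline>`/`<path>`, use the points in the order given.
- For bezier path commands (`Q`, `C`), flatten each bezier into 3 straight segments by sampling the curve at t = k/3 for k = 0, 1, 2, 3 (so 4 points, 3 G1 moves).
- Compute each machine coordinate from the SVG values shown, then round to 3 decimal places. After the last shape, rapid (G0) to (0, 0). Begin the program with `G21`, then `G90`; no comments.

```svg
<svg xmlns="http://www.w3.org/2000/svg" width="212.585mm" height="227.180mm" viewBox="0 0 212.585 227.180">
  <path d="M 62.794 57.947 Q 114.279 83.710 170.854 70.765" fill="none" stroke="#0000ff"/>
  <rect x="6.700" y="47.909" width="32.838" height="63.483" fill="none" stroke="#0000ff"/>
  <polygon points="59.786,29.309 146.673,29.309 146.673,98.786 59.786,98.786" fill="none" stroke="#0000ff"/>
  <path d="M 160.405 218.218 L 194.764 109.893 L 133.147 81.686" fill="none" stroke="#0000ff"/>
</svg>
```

G21
G90
G0 X62.794 Y169.233
M3 S889
G1 X97.683 Y156.359 F932
G1 X133.703 Y152.086
G1 X170.854 Y156.415
G0 X6.700 Y179.271
M3 S889
G1 X39.538 Y179.271 F932
G1 X39.538 Y115.788
G1 X6.700 Y115.788
G1 X6.700 Y179.271
G0 X59.786 Y197.871
M3 S889
G1 X146.673 Y197.871 F932
G1 X146.673 Y128.394
G1 X59.786 Y128.394
G1 X59.786 Y197.871
G0 X160.405 Y8.962
M3 S889
G1 X194.764 Y117.287 F932
G1 X133.147 Y145.494
M5
G0 X0.000 Y0.000

viewBox `0 0 212.585 227.180` with mm width/height → 1 unit = 1 mm. Flip: y_m = 227.180 − y_svg.

**Shape 1** — `<path>` quadratic bezier, stroke `#0000ff` → cut (S889, F932). Control points (SVG): P0=(62.794,57.947), P1=(114.279,83.710), P2=(170.854,70.765); sampled at t=k/3. Machine vertices: (62.794,169.233) → (97.683,156.359) → (133.703,152.086) → (170.854,156.415). Open path.

**Shape 2** — `<rect>` rectangle, stroke `#0000ff` → cut (S889, F932). Machine vertices: (6.700,179.271) → (39.538,179.271) → (39.538,115.788) → (6.700,115.788) → (6.700,179.271). Closed: final G1 returns to the first vertex.

**Shape 3** — `<polygon>` rectangle, stroke `#0000ff` → cut (S889, F932). Machine vertices: (59.786,197.871) → (146.673,197.871) → (146.673,128.394) → (59.786,128.394) → (59.786,197.871). Closed: final G1 returns to the first vertex.

**Shape 4** — `<path>` open polyline, stroke `#0000ff` → cut (S889, F932). Machine vertices: (160.405,8.962) → (194.764,117.287) → (133.147,145.494). Open path.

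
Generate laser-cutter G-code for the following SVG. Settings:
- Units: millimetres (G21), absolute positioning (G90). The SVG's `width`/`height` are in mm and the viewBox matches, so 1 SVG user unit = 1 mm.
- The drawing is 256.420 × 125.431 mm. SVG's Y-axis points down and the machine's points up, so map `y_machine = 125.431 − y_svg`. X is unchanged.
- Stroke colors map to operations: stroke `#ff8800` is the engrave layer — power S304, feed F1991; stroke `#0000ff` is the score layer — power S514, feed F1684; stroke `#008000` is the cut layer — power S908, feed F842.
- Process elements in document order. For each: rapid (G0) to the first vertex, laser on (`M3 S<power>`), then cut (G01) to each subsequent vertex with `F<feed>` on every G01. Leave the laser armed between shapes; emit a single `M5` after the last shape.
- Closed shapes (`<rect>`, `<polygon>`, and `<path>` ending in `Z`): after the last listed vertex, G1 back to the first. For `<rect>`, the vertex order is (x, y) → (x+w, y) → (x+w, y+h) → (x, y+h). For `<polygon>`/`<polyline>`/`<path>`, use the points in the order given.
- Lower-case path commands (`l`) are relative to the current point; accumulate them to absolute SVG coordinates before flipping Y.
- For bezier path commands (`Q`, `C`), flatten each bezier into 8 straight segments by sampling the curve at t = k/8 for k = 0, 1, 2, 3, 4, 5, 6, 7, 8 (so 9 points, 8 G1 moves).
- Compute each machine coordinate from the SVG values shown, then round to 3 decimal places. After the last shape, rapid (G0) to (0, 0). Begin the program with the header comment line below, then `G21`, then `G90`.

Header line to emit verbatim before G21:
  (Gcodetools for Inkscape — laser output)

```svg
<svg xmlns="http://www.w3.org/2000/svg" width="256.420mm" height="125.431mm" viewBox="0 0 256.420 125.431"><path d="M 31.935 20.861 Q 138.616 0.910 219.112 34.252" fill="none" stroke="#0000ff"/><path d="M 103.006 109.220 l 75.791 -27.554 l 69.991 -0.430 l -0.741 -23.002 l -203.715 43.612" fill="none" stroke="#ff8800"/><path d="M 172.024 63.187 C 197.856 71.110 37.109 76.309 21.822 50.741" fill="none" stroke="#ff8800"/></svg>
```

(Gcodetools for Inkscape — laser output)
G21
G90
G0 X31.935 Y104.570
M3 S514
G01 X58.196 Y108.725 F1684
G01 X83.639 Y111.215 F1684
G01 X108.263 Y112.039 F1684
G01 X132.070 Y111.198 F1684
G01 X155.058 Y108.691 F1684
G01 X177.227 Y104.519 F1684
G01 X198.579 Y98.682 F1684
G01 X219.112 Y91.179 F1684
G0 X103.006 Y16.211
M3 S304
G01 X178.797 Y43.765 F1991
G01 X248.788 Y44.195 F1991
G01 X248.047 Y67.197 F1991
G01 X44.332 Y23.585 F1991
G0 X172.024 Y62.244
M3 S304
G01 X173.614 Y59.455 F1991
G01 X161.603 Y57.251 F1991
G01 X139.882 Y55.959 F1991
G01 X112.343 Y55.908 F1991
G01 X82.876 Y57.427 F1991
G01 X55.373 Y60.845 F1991
G01 X33.725 Y66.489 F1991
G01 X21.822 Y74.690 F1991
M5
G0 X0.000 Y0.000

1 u = 1 mm; y_m = 125.431 − y.

[1] `<path>` quadratic bezier, #0000ff→score S514 F1684: (31.935,104.570) → (58.196,108.725) → (83.639,111.215) → (108.263,112.039) → (132.070,111.198) → (155.058,108.691) → (177.227,104.519) → (198.579,98.682) → (219.112,91.179)

[2] `<path>` open polyline, #ff8800→engrave S304 F1991: (103.006,16.211) → (178.797,43.765) → (248.788,44.195) → (248.047,67.197) → (44.332,23.585)

[3] `<path>` cubic bezier, #ff8800→engrave S304 F1991: (172.024,62.244) → (173.614,59.455) → (161.603,57.251) → (139.882,55.959) → (112.343,55.908) → (82.876,57.427) → (55.373,60.845) → (33.725,66.489) → (21.822,74.690)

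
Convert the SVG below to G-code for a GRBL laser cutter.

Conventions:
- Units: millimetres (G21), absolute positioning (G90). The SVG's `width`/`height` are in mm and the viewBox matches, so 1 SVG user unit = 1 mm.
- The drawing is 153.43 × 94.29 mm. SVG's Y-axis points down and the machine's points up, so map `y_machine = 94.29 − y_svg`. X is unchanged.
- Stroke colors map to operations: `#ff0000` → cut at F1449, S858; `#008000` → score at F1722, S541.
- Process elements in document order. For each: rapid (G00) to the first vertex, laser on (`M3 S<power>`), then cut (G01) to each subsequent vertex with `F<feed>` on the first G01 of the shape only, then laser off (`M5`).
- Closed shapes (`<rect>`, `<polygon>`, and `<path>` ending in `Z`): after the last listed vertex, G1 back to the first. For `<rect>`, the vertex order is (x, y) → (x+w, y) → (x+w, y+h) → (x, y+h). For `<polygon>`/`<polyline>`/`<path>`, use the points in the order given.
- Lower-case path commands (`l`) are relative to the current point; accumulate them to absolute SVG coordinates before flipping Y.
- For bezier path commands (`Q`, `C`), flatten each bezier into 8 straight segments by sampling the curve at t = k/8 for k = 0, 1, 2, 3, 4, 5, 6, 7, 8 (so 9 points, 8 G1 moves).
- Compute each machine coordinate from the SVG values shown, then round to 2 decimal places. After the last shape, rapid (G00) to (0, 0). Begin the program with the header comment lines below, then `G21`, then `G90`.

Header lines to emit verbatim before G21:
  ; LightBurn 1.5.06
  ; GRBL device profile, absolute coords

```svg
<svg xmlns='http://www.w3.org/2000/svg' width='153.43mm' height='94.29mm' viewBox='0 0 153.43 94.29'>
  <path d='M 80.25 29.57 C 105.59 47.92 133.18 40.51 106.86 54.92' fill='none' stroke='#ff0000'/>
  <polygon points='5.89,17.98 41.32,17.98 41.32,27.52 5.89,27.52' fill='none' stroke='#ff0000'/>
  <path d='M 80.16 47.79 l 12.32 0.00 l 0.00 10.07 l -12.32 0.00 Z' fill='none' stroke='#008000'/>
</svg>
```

1 u = 1 mm; y_m = 94.29 − y.

[1] `<path>` cubic bezier, #ff0000→cut S858 F1449: (80.25,64.72) → (89.75,58.95) → (98.80,55.04) → (106.75,52.43) → (112.93,50.57) → (116.69,48.89) → (117.37,46.83) → (114.31,43.84) → (106.86,39.37)

[2] `<polygon>` rectangle, #ff0000→cut S858 F1449: (5.89,76.31) → (41.32,76.31) → (41.32,66.77) → (5.89,66.77) → (5.89,76.31) (closed)

[3] `<path>` rectangle, #008000→score S541 F1722: (80.16,46.50) → (92.48,46.50) → (92.48,36.43) → (80.16,36.43) → (80.16,46.50) (closed)

; LightBurn 1.5.06
; GRBL device profile, absolute coords
G21
G90
G00 X80.25 Y64.72
M3 S858
G01 X89.75 Y58.95 F1449
G01 X98.80 Y55.04
G01 X106.75 Y52.43
G01 X112.93 Y50.57
G01 X116.69 Y48.89
G01 X117.37 Y46.83
G01 X114.31 Y43.84
G01 X106.86 Y39.37
M5
G00 X5.89 Y76.31
M3 S858
G01 X41.32 Y76.31 F1449
G01 X41.32 Y66.77
G01 X5.89 Y66.77
G01 X5.89 Y76.31
M5
G00 X80.16 Y46.50
M3 S541
G01 X92.48 Y46.50 F1722
G01 X92.48 Y36.43
G01 X80.16 Y36.43
G01 X80.16 Y46.50
M5
G00 X0.00 Y0.00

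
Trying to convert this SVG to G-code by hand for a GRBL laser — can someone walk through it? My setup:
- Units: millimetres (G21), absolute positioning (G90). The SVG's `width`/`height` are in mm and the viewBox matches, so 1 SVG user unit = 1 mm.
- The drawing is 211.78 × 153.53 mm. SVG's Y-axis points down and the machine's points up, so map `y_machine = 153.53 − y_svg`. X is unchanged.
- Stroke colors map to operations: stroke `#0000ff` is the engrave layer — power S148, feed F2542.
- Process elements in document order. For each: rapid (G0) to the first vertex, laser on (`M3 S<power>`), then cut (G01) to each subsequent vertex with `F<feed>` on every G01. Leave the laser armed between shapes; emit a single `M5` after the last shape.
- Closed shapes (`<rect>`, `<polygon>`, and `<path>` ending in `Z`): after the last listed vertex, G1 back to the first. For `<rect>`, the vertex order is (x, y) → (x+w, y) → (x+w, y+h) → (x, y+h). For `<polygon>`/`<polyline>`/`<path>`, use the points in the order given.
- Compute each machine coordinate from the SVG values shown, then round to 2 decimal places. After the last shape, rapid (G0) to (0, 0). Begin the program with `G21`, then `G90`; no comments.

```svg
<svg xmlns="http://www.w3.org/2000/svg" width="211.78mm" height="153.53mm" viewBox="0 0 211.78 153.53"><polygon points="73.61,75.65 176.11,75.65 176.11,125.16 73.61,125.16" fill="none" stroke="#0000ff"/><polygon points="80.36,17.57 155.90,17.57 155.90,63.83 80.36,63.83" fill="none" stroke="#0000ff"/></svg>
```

viewBox `0 0 211.78 153.53` with mm width/height → 1 unit = 1 mm. Flip: y_m = 153.53 − y_svg.

**Shape 1** — `<polygon>` rectangle, stroke `#0000ff` → engrave (S148, F2542). Machine vertices: (73.61,77.88) → (176.11,77.88) → (176.11,28.37) → (73.61,28.37) → (73.61,77.88). Closed: final G1 returns to the first vertex.

**Shape 2** — `<polygon>` rectangle, stroke `#0000ff` → engrave (S148, F2542). Machine vertices: (80.36,135.96) → (155.90,135.96) → (155.90,89.70) → (80.36,89.70) → (80.36,135.96). Closed: final G1 returns to the first vertex.

G21
G90
G0 X73.61 Y77.88
M3 S148
G01 X176.11 Y77.88 F2542
G01 X176.11 Y28.37 F2542
G01 X73.61 Y28.37 F2542
G01 X73.61 Y77.88 F2542
G0 X80.36 Y135.96
M3 S148
G01 X155.90 Y135.96 F2542
G01 X155.90 Y89.70 F2542
G01 X80.36 Y89.70 F2542
G01 X80.36 Y135.96 F2542
M5
G0 X0.00 Y0.00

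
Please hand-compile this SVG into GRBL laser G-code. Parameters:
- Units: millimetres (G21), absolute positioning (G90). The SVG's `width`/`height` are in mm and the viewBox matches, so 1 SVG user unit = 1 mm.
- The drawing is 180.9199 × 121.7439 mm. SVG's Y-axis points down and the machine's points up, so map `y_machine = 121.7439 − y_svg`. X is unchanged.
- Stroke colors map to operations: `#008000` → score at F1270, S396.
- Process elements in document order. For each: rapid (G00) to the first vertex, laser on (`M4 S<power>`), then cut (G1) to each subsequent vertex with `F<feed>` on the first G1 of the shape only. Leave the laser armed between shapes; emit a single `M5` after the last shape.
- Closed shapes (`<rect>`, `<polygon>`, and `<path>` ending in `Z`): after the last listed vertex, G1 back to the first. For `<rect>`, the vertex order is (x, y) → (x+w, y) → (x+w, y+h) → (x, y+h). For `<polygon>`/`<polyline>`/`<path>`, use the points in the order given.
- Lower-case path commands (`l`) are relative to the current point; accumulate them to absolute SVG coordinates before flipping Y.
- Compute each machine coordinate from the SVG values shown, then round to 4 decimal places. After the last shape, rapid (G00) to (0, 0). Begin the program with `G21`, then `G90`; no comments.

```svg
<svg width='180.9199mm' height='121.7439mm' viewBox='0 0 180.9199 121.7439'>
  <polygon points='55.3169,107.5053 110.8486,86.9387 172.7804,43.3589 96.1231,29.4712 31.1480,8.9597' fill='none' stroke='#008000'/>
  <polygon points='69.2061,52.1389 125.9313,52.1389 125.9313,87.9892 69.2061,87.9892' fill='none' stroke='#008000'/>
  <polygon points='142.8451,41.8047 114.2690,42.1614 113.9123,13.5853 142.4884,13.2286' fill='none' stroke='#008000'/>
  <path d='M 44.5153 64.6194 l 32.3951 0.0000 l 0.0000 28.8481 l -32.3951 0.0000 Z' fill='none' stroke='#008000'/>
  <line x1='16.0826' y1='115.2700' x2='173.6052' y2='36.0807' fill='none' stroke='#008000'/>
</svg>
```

G21
G90
G00 X55.3169 Y14.2386
M4 S396
G1 X110.8486 Y34.8052 F1270
G1 X172.7804 Y78.3850
G1 X96.1231 Y92.2727
G1 X31.1480 Y112.7842
G1 X55.3169 Y14.2386
G00 X69.2061 Y69.6050
M4 S396
G1 X125.9313 Y69.6050 F1270
G1 X125.9313 Y33.7547
G1 X69.2061 Y33.7547
G1 X69.2061 Y69.6050
G00 X142.8451 Y79.9392
M4 S396
G1 X114.2690 Y79.5825 F1270
G1 X113.9123 Y108.1586
G1 X142.4884 Y108.5153
G1 X142.8451 Y79.9392
G00 X44.5153 Y57.1245
M4 S396
G1 X76.9104 Y57.1245 F1270
G1 X76.9104 Y28.2764
G1 X44.5153 Y28.2764
G1 X44.5153 Y57.1245
G00 X16.0826 Y6.4739
M4 S396
G1 X173.6052 Y85.6632 F1270
M5
G00 X0.0000 Y0.0000

Since the viewBox matches the mm dimensions, user units are millimetres directly. The only transform is the Y-flip y_m = 121.7439 − y_svg.

Shape 1 is a closed polygon drawn with `<polygon>`. Its stroke #008000 means score at S396, F1270. After flipping Y the toolpath is (55.3169,14.2386) → (110.8486,34.8052) → (172.7804,78.3850) → (96.1231,92.2727) → (31.1480,112.7842) → (55.3169,14.2386), returning to the start.

Shape 2 is a rectangle drawn with `<polygon>`. Its stroke #008000 means score at S396, F1270. After flipping Y the toolpath is (69.2061,69.6050) → (125.9313,69.6050) → (125.9313,33.7547) → (69.2061,33.7547) → (69.2061,69.6050), returning to the start.

Shape 3 is a regular polygon drawn with `<polygon>`. Its stroke #008000 means score at S396, F1270. After flipping Y the toolpath is (142.8451,79.9392) → (114.2690,79.5825) → (113.9123,108.1586) → (142.4884,108.5153) → (142.8451,79.9392), returning to the start.

Shape 4 is a rectangle drawn with `<path>`. Its stroke #008000 means score at S396, F1270. After flipping Y the toolpath is (44.5153,57.1245) → (76.9104,57.1245) → (76.9104,28.2764) → (44.5153,28.2764) → (44.5153,57.1245), returning to the start.

Shape 5 is a line segment drawn with `<line>`. Its stroke #008000 means score at S396, F1270. After flipping Y the toolpath is (16.0826,6.4739) → (173.6052,85.6632).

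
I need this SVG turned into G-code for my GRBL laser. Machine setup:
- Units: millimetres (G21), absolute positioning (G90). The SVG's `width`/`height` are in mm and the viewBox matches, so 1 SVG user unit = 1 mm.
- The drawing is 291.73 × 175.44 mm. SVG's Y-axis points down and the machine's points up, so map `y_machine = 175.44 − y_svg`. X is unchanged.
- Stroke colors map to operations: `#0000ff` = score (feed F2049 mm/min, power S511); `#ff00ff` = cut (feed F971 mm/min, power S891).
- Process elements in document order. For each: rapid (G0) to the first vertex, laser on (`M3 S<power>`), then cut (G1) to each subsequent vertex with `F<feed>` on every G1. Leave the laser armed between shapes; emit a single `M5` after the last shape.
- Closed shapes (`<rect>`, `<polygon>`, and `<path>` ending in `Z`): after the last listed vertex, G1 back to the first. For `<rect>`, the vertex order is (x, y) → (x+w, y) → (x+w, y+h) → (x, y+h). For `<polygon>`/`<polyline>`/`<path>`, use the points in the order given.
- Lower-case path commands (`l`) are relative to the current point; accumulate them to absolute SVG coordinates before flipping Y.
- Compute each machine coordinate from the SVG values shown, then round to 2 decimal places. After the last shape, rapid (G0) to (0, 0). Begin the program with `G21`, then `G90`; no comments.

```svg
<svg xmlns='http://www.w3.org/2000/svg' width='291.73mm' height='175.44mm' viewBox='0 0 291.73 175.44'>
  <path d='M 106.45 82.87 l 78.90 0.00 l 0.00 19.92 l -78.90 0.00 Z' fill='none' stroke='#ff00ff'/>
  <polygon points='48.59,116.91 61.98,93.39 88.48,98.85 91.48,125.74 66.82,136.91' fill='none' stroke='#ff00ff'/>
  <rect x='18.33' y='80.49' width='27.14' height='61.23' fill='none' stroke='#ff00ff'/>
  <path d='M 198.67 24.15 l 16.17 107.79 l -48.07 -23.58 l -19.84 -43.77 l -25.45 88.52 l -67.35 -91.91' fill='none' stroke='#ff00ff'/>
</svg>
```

G21
G90
G0 X106.45 Y92.57
M3 S891
G1 X185.35 Y92.57 F971
G1 X185.35 Y72.65 F971
G1 X106.45 Y72.65 F971
G1 X106.45 Y92.57 F971
G0 X48.59 Y58.53
M3 S891
G1 X61.98 Y82.05 F971
G1 X88.48 Y76.59 F971
G1 X91.48 Y49.70 F971
G1 X66.82 Y38.53 F971
G1 X48.59 Y58.53 F971
G0 X18.33 Y94.95
M3 S891
G1 X45.47 Y94.95 F971
G1 X45.47 Y33.72 F971
G1 X18.33 Y33.72 F971
G1 X18.33 Y94.95 F971
G0 X198.67 Y151.29
M3 S891
G1 X214.84 Y43.50 F971
G1 X166.77 Y67.08 F971
G1 X146.93 Y110.85 F971
G1 X121.48 Y22.33 F971
G1 X54.13 Y114.24 F971
M5
G0 X0.00 Y0.00

Since the viewBox matches the mm dimensions, user units are millimetres directly. The only transform is the Y-flip y_m = 175.44 − y_svg.

Shape 1 is a rectangle drawn with `<path>`. Its stroke #ff00ff means cut at S891, F971. After flipping Y the toolpath is (106.45,92.57) → (185.35,92.57) → (185.35,72.65) → (106.45,72.65) → (106.45,92.57), returning to the start.

Shape 2 is a regular polygon drawn with `<polygon>`. Its stroke #ff00ff means cut at S891, F971. After flipping Y the toolpath is (48.59,58.53) → (61.98,82.05) → (88.48,76.59) → (91.48,49.70) → (66.82,38.53) → (48.59,58.53), returning to the start.

Shape 3 is a rectangle drawn with `<rect>`. Its stroke #ff00ff means cut at S891, F971. After flipping Y the toolpath is (18.33,94.95) → (45.47,94.95) → (45.47,33.72) → (18.33,33.72) → (18.33,94.95), returning to the start.

Shape 4 is a open polyline drawn with `<path>`. Its stroke #ff00ff means cut at S891, F971. After flipping Y the toolpath is (198.67,151.29) → (214.84,43.50) → (166.77,67.08) → (146.93,110.85) → (121.48,22.33) → (54.13,114.24).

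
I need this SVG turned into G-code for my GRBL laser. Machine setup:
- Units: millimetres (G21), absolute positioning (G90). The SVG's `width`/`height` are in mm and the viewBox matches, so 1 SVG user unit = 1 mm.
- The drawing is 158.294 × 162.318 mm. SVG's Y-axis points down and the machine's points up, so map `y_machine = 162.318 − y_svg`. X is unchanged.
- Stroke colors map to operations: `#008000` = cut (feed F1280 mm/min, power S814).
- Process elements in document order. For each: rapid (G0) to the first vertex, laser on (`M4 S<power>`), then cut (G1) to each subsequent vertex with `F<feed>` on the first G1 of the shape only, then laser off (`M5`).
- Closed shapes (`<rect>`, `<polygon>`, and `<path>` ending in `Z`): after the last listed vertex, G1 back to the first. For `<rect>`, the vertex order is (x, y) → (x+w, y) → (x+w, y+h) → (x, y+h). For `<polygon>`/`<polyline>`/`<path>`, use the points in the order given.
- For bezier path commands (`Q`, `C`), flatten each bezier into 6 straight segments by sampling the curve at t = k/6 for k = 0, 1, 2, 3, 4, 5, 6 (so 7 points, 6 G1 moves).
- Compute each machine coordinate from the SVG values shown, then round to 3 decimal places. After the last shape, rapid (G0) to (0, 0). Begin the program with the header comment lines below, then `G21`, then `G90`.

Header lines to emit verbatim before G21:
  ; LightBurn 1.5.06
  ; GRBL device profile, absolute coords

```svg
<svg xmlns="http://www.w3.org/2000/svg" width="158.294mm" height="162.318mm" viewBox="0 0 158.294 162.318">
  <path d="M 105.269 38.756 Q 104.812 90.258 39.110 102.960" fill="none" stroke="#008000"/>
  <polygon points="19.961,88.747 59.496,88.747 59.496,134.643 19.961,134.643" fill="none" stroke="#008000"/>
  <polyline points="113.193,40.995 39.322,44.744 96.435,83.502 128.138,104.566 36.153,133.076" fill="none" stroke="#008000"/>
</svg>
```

; LightBurn 1.5.06
; GRBL device profile, absolute coords
G21
G90
G0 X105.269 Y123.562
M4 S814
G1 X103.304 Y107.472 F1280
G1 X97.715 Y93.538
G1 X88.501 Y81.760
G1 X75.662 Y72.137
G1 X59.198 Y64.670
G1 X39.110 Y59.358
M5
G0 X19.961 Y73.571
M4 S814
G1 X59.496 Y73.571 F1280
G1 X59.496 Y27.675
G1 X19.961 Y27.675
G1 X19.961 Y73.571
M5
G0 X113.193 Y121.323
M4 S814
G1 X39.322 Y117.574 F1280
G1 X96.435 Y78.816
G1 X128.138 Y57.752
G1 X36.153 Y29.242
M5
G0 X0.000 Y0.000

viewBox `0 0 158.294 162.318` with mm width/height → 1 unit = 1 mm. Flip: y_m = 162.318 − y_svg.

**Shape 1** — `<path>` quadratic bezier, stroke `#008000` → cut (S814, F1280). Control points (SVG): P0=(105.269,38.756), P1=(104.812,90.258), P2=(39.110,102.960); sampled at t=k/6. Machine vertices: (105.269,123.562) → (103.304,107.472) → (97.715,93.538) → (88.501,81.760) → (75.662,72.137) → (59.198,64.670) → (39.110,59.358). Open path.

**Shape 2** — `<polygon>` rectangle, stroke `#008000` → cut (S814, F1280). Machine vertices: (19.961,73.571) → (59.496,73.571) → (59.496,27.675) → (19.961,27.675) → (19.961,73.571). Closed: final G1 returns to the first vertex.

**Shape 3** — `<polyline>` open polyline, stroke `#008000` → cut (S814, F1280). Machine vertices: (113.193,121.323) → (39.322,117.574) → (96.435,78.816) → (128.138,57.752) → (36.153,29.242). Open path.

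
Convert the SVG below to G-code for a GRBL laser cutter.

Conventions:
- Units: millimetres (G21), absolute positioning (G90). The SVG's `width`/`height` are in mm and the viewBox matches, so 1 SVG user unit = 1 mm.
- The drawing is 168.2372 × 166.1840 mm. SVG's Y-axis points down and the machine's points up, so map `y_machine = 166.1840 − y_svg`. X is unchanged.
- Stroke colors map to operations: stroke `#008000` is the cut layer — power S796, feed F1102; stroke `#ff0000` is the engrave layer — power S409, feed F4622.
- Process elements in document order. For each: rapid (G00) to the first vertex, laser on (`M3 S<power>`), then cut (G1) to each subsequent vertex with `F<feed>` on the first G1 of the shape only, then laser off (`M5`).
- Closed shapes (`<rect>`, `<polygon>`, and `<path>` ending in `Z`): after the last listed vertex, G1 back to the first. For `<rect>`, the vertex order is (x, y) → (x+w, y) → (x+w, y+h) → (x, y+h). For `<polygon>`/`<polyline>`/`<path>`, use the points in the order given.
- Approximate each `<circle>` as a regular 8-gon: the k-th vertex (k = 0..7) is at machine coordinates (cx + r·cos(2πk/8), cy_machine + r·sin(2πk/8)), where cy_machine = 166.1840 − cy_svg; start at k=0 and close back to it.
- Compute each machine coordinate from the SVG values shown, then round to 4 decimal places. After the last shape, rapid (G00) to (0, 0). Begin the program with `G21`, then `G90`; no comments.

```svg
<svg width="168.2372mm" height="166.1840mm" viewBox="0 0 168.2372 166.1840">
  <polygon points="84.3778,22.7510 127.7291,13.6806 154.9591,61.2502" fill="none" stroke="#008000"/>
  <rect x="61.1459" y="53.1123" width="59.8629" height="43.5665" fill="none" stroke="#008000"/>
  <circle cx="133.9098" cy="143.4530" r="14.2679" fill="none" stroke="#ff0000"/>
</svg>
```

Since the viewBox matches the mm dimensions, user units are millimetres directly. The only transform is the Y-flip y_m = 166.1840 − y_svg.

Shape 1 is a closed polygon drawn with `<polygon>`. Its stroke #008000 means cut at S796, F1102. After flipping Y the toolpath is (84.3778,143.4330) → (127.7291,152.5034) → (154.9591,104.9338) → (84.3778,143.4330), returning to the start.

Shape 2 is a rectangle drawn with `<rect>`. Its stroke #008000 means cut at S796, F1102. After flipping Y the toolpath is (61.1459,113.0717) → (121.0088,113.0717) → (121.0088,69.5052) → (61.1459,69.5052) → (61.1459,113.0717), returning to the start.

Shape 3 is a circle drawn with `<circle>`. Its stroke #ff0000 means engrave at S409, F4622. After flipping Y the toolpath is (148.1777,22.7310) → (143.9987,32.8199) → (133.9098,36.9989) → (123.8209,32.8199) → (119.6419,22.7310) → (123.8209,12.6421) → (133.9098,8.4631) → (143.9987,12.6421) → (148.1777,22.7310), returning to the start.

G21
G90
G00 X84.3778 Y143.4330
M3 S796
G1 X127.7291 Y152.5034 F1102
G1 X154.9591 Y104.9338
G1 X84.3778 Y143.4330
M5
G00 X61.1459 Y113.0717
M3 S796
G1 X121.0088 Y113.0717 F1102
G1 X121.0088 Y69.5052
G1 X61.1459 Y69.5052
G1 X61.1459 Y113.0717
M5
G00 X148.1777 Y22.7310
M3 S409
G1 X143.9987 Y32.8199 F4622
G1 X133.9098 Y36.9989
G1 X123.8209 Y32.8199
G1 X119.6419 Y22.7310
G1 X123.8209 Y12.6421
G1 X133.9098 Y8.4631
G1 X143.9987 Y12.6421
G1 X148.1777 Y22.7310
M5
G00 X0.0000 Y0.0000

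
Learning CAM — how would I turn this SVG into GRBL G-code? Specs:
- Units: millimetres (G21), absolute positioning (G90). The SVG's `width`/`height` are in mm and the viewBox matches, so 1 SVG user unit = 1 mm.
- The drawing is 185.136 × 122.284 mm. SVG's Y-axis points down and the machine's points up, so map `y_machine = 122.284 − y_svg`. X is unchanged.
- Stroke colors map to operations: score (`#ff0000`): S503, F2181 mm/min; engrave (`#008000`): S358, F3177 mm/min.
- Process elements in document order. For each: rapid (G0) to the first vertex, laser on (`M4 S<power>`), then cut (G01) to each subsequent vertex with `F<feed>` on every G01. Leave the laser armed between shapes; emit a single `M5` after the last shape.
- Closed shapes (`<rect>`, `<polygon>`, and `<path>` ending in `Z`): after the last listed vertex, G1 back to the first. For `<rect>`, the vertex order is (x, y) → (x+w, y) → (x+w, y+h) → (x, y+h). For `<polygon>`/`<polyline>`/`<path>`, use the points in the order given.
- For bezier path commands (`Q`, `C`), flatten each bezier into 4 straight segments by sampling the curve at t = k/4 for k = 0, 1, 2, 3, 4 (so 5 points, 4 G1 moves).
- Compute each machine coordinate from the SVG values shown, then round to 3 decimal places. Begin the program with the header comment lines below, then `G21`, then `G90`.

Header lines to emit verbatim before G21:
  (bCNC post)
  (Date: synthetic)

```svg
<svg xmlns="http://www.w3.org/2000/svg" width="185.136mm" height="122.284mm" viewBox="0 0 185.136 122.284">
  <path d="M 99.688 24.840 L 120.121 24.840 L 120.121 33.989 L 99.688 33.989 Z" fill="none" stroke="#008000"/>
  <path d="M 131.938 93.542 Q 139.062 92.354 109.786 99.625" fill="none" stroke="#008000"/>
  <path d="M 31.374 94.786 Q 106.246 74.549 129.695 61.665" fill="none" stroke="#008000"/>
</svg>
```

(bCNC post)
(Date: synthetic)
G21
G90
G0 X99.688 Y97.444
M4 S358
G01 X120.121 Y97.444 F3177
G01 X120.121 Y88.295 F3177
G01 X99.688 Y88.295 F3177
G01 X99.688 Y97.444 F3177
G0 X131.938 Y28.742
M4 S358
G01 X133.225 Y28.807 F3177
G01 X129.962 Y27.815 F3177
G01 X122.149 Y25.766 F3177
G01 X109.786 Y22.659 F3177
G0 X31.374 Y27.498
M4 S358
G01 X65.596 Y37.157 F3177
G01 X93.390 Y45.897 F3177
G01 X114.757 Y53.717 F3177
G01 X129.695 Y60.619 F3177
M5

1 u = 1 mm; y_m = 122.284 − y.

[1] `<path>` rectangle, #008000→engrave S358 F3177: (99.688,97.444) → (120.121,97.444) → (120.121,88.295) → (99.688,88.295) → (99.688,97.444) (closed)

[2] `<path>` quadratic bezier, #008000→engrave S358 F3177: (131.938,28.742) → (133.225,28.807) → (129.962,27.815) → (122.149,25.766) → (109.786,22.659)

[3] `<path>` quadratic bezier, #008000→engrave S358 F3177: (31.374,27.498) → (65.596,37.157) → (93.390,45.897) → (114.757,53.717) → (129.695,60.619)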